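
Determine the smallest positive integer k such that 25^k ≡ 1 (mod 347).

173

By Lagrange's theorem, ord_347(25) divides φ(347) = 347 − 1 = 346 = 2 · 173.
Divisors of 346: 1, 2, 173, 346.
Test each divisor d:
25^1 ≡ 25 (mod 347)
25^2 ≡ 278 (mod 347)
25^173 ≡ 1 (mod 347) ✓
The smallest such exponent is 173, so the order of 25 is 173.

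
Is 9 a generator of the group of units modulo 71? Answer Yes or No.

No

φ(71) = 71 − 1 = 70 = 2 · 5 · 7.
An element g generates (Z/71Z)^× iff g^(70/q) ≢ 1 (mod 71) for each prime q ∈ {2, 5, 7}.
9^35 ≡ 1 (mod 71)  [q = 2: ≡ 1 ✗]
9^14 ≡ 5 (mod 71)  [q = 5: ≢ 1 ✓]
9^10 ≡ 32 (mod 71)  [q = 7: ≢ 1 ✓]
The check at q = 2 fails, so 9 generates a proper subgroup.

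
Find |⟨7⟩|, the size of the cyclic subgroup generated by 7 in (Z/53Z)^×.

The order of 7 must divide φ(53) = 53 − 1 = 52 = 2^2 · 13.
Divisors of 52: 1, 2, 4, 13, 26, 52.
Evaluate successive powers at the divisors of 52:
7^1 ≡ 7 (mod 53)
7^2 ≡ 49 (mod 53)
7^4 ≡ 16 (mod 53)
7^13 ≡ 52 (mod 53)
7^26 ≡ 1 (mod 53) ✓
So ord_53(7) = 26.

26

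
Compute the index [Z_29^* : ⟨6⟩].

2

ord(6) | φ(29) = 29 − 1 = 28 = 2^2 · 7.
Divisors of 28: 1, 2, 4, 7, 14, 28.
Check 6^d mod 29 for each divisor in increasing order:
6^1 ≡ 6
6^2 ≡ 7
6^4 ≡ 20
6^7 ≡ 28
6^14 ≡ 1
The order of 6 is 14, so the subgroup it generates has 14 elements.
The index is φ(29) / ord(6) = 28 / 14 = 2.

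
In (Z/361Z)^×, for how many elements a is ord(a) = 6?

φ(361) = φ(19^2) = 19·(19−1) = 342 = 2 · 3^2 · 19.
Since (Z/361Z)^× is cyclic of order 342, the number of elements of order d is φ(d) when d | 342 and 0 otherwise.
6 = 2 · 3 divides 342, and φ(6) = 2.

2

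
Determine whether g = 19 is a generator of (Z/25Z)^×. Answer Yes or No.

No

φ(25) = φ(5^2) = 5·(5−1) = 20 = 2^2 · 5.
It suffices to check that the order of 19 is not a proper divisor of 20: compute 19^(20/q) for q ∈ {2, 5}.
19^10 ≡ 1 (mod 25)  [q = 2: ≡ 1 ✗]
19^4 ≡ 21 (mod 25)  [q = 5: ≢ 1 ✓]
The check at q = 2 fails, so 19 generates a proper subgroup.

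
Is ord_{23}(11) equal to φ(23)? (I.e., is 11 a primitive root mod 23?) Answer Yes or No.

Yes

φ(23) = 23 − 1 = 22 = 2 · 11.
It suffices to check that the order of 11 is not a proper divisor of 22: compute 11^(22/q) for q ∈ {2, 11}.
11^11 ≡ 22 (mod 23)  [q = 2: ≢ 1 ✓]
11^2 ≡ 6 (mod 23)  [q = 11: ≢ 1 ✓]
Every test exponent gives a nontrivial residue, hence 11 generates the full group.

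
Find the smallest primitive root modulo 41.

6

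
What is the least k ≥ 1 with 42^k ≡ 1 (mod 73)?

ord(42) | φ(73) = 73 − 1 = 72 = 2^3 · 3^2.
Divisors of 72: 1, 2, 3, 4, 6, 8, 9, 12, 18, 24, 36, 72.
Evaluate successive powers at the divisors of 72:
42^1 ≡ 42 (mod 73)
42^2 ≡ 12 (mod 73)
42^3 ≡ 66 (mod 73)
42^4 ≡ 71 (mod 73)
42^6 ≡ 49 (mod 73)
42^8 ≡ 4 (mod 73)
42^9 ≡ 22 (mod 73)
42^12 ≡ 65 (mod 73)
42^18 ≡ 46 (mod 73)
42^24 ≡ 64 (mod 73)
42^36 ≡ 72 (mod 73)
42^72 ≡ 1 (mod 73) ✓
Therefore the multiplicative order of 42 modulo 73 is 72.

72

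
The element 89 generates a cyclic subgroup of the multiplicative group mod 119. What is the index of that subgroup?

8

Since 89 ∈ (Z/119Z)^×, its order divides φ(119) = φ(7·17) = (7−1)·(17−1) = 6·16 = 96 = 2^5 · 3.
Divisors of 96: 1, 2, 3, 4, 6, 8, 12, 16, 24, 32, 48, 96.
Test each divisor d:
89^1 ≡ 89 (mod 119)
89^2 ≡ 67 (mod 119)
89^3 ≡ 13 (mod 119)
89^4 ≡ 86 (mod 119)
89^6 ≡ 50 (mod 119)
89^8 ≡ 18 (mod 119)
89^12 ≡ 1 (mod 119) ✓
So ord_119(89) = 12, hence |⟨89⟩| = 12.
Index = |(Z/119Z)^×| / |⟨89⟩| = 96 / 12 = 8.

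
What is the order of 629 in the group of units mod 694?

173

Since 629 ∈ (Z/694Z)^×, its order divides φ(694) = φ(2)·φ(347) = 1·346 = 346 = 2 · 173.
Divisors of 346: 1, 2, 173, 346.
Check 629^d mod 694 for each divisor in increasing order:
629^1 ≡ 629
629^2 ≡ 61
629^173 ≡ 1
Hence ord(629) = 173.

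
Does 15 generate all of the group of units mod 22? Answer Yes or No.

φ(22) = φ(2)·φ(11) = 1·10 = 10 = 2 · 5.
It suffices to check that the order of 15 is not a proper divisor of 10: compute 15^(10/q) for q ∈ {2, 5}.
15^5 ≡ 1 (mod 22)  [q = 2: ≡ 1 ✗]
15^2 ≡ 5 (mod 22)  [q = 5: ≢ 1 ✓]
Since 15^5 ≡ 1, the order of 15 divides 5 < 10, so 15 is not a primitive root.

No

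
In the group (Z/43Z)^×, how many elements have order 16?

0

φ(43) = 43 − 1 = 42 = 2 · 3 · 7.
(Z/43Z)^× is cyclic (|G| = 42); a cyclic group of order m has exactly φ(d) elements of each order d | m, and none otherwise.
16 does not divide 42, so no element of (Z/43Z)^× has order 16.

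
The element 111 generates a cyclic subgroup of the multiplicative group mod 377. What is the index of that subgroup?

The order of 111 must divide φ(377) = φ(13·29) = (13−1)·(29−1) = 12·28 = 336 = 2^4 · 3 · 7.
Divisors of 336: 1, 2, 3, 4, 6, 7, 8, 12, 14, 16, 21, 24, 28, 42, 48, 56, 84, 112, 168, 336.
Compute 111^d (mod 377) for the divisors d until we hit 1:
111^1 ≡ 111 (mod 377)
111^2 ≡ 257 (mod 377)
111^3 ≡ 252 (mod 377)
111^4 ≡ 74 (mod 377)
111^6 ≡ 168 (mod 377)
111^7 ≡ 175 (mod 377)
111^8 ≡ 198 (mod 377)
111^12 ≡ 326 (mod 377)
111^14 ≡ 88 (mod 377)
111^16 ≡ 373 (mod 377)
111^21 ≡ 320 (mod 377)
111^24 ≡ 339 (mod 377)
111^28 ≡ 204 (mod 377)
111^42 ≡ 233 (mod 377)
111^48 ≡ 313 (mod 377)
111^56 ≡ 146 (mod 377)
111^84 ≡ 1 (mod 377) ✓
The order of 111 is 84, so the subgroup it generates has 84 elements.
Index = |(Z/377Z)^×| / |⟨111⟩| = 336 / 84 = 4.

4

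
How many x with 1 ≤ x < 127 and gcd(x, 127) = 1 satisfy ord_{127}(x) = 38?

0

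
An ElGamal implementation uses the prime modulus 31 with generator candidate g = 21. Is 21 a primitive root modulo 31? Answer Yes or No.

φ(31) = 31 − 1 = 30 = 2 · 3 · 5.
An element g generates (Z/31Z)^× iff g^(30/q) ≢ 1 (mod 31) for each prime q ∈ {2, 3, 5}.
21^15 ≡ 30 (mod 31)  [q = 2: ≢ 1 ✓]
21^10 ≡ 5 (mod 31)  [q = 3: ≢ 1 ✓]
21^6 ≡ 2 (mod 31)  [q = 5: ≢ 1 ✓]
Every test exponent gives a nontrivial residue, hence 21 generates the full group.

Yes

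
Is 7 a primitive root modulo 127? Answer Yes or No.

Yes

φ(127) = 127 − 1 = 126 = 2 · 3^2 · 7.
7 is a primitive root mod 127 iff 7^(φ(127)/q) ≢ 1 for every prime q | φ(127), i.e. q ∈ {2, 3, 7}.
7^63 ≡ 126 (mod 127)  [q = 2: ≢ 1 ✓]
7^42 ≡ 107 (mod 127)  [q = 3: ≢ 1 ✓]
7^18 ≡ 64 (mod 127)  [q = 7: ≢ 1 ✓]
All checks pass, so 7 has order 126 and is a primitive root modulo 127.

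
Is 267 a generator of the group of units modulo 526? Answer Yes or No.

φ(526) = φ(2)·φ(263) = 1·262 = 262 = 2 · 131.
Test 267^(262/q) mod 526 for each prime factor q of 262:
267^131 ≡ 1 (mod 526)  [q = 2: ≡ 1 ✗]
267^2 ≡ 279 (mod 526)  [q = 131: ≢ 1 ✓]
267^131 ≡ 1 shows ord(267) | 131, strictly less than φ(526); not a primitive root.

No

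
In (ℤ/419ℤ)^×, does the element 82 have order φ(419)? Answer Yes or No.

Yes

φ(419) = 419 − 1 = 418 = 2 · 11 · 19.
An element g generates (Z/419Z)^× iff g^(418/q) ≢ 1 (mod 419) for each prime q ∈ {2, 11, 19}.
82^209 ≡ 418 (mod 419)  [q = 2: ≢ 1 ✓]
82^38 ≡ 169 (mod 419)  [q = 11: ≢ 1 ✓]
82^22 ≡ 49 (mod 419)  [q = 19: ≢ 1 ✓]
Every test exponent gives a nontrivial residue, hence 82 generates the full group.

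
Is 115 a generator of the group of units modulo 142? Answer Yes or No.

φ(142) = φ(2)·φ(71) = 1·70 = 70 = 2 · 5 · 7.
An element g generates (Z/142Z)^× iff g^(70/q) ≢ 1 (mod 142) for each prime q ∈ {2, 5, 7}.
115^35 ≡ 141 (mod 142)  [q = 2: ≢ 1 ✓]
115^14 ≡ 57 (mod 142)  [q = 5: ≢ 1 ✓]
115^10 ≡ 45 (mod 142)  [q = 7: ≢ 1 ✓]
None equal 1, so ord_142(115) = 70: 115 is a primitive root.

Yes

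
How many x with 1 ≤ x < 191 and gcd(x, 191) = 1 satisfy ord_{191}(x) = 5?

4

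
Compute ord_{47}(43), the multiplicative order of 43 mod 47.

46

ord(43) | φ(47) = 47 − 1 = 46 = 2 · 23.
Divisors of 46: 1, 2, 23, 46.
Test each divisor d:
43^1 ≡ 43
43^2 ≡ 16
43^23 ≡ 46
43^46 ≡ 1
The smallest such exponent is 46, so the order of 43 is 46.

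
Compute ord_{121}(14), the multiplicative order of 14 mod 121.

55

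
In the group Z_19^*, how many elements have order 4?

φ(19) = 19 − 1 = 18 = 2 · 3^2.
(Z/19Z)^× is cyclic (|G| = 18); a cyclic group of order m has exactly φ(d) elements of each order d | m, and none otherwise.
Here 18 is not a multiple of 4, so there are no elements of order 4.

0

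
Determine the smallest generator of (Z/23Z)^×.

5

φ(23) = 23 − 1 = 22 = 2 · 11.
g is a primitive root iff g^(22/q) ≢ 1 (mod 23) for each prime q ∈ {2, 11}.
g = 2: 2^11 ≡ 1 — hits 1, so not a primitive root.
g = 3: 3^11 ≡ 1 — hits 1, so not a primitive root.
g = 4: 4^11 ≡ 1 — hits 1, so not a primitive root.
g = 5: 5^11 ≡ 22; 5^2 ≡ 2 — none is 1, so 5 is a primitive root.
The smallest primitive root modulo 23 is 5.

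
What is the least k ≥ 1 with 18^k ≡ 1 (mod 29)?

28

Since 18 ∈ (Z/29Z)^×, its order divides φ(29) = 29 − 1 = 28 = 2^2 · 7.
Divisors of 28: 1, 2, 4, 7, 14, 28.
Test each divisor d:
18^1 ≡ 18
18^2 ≡ 5
18^4 ≡ 25
18^7 ≡ 17
18^14 ≡ 28
18^28 ≡ 1
So ord_29(18) = 28.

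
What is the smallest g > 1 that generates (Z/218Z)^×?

11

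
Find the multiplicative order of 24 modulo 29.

7

Since 24 ∈ (Z/29Z)^×, its order divides φ(29) = 29 − 1 = 28 = 2^2 · 7.
Divisors of 28: 1, 2, 4, 7, 14, 28.
Evaluate successive powers at the divisors of 28:
24^1 ≡ 24 (mod 29)
24^2 ≡ 25 (mod 29)
24^4 ≡ 16 (mod 29)
24^7 ≡ 1 (mod 29) ✓
The smallest such exponent is 7, so the order of 24 is 7.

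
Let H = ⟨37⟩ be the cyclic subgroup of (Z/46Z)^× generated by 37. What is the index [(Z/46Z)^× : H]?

1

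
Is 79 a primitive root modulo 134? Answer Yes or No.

φ(134) = φ(2)·φ(67) = 1·66 = 66 = 2 · 3 · 11.
79 is a primitive root mod 134 iff 79^(φ(134)/q) ≢ 1 for every prime q | φ(134), i.e. q ∈ {2, 3, 11}.
79^33 ≡ 133 (mod 134)  [q = 2: ≢ 1 ✓]
79^22 ≡ 29 (mod 134)  [q = 3: ≢ 1 ✓]
79^6 ≡ 129 (mod 134)  [q = 11: ≢ 1 ✓]
None equal 1, so ord_134(79) = 66: 79 is a primitive root.

Yes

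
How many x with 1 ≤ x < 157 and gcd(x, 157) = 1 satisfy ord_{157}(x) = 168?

φ(157) = 157 − 1 = 156 = 2^2 · 3 · 13.
(Z/157Z)^× is cyclic (|G| = 156); a cyclic group of order m has exactly φ(d) elements of each order d | m, and none otherwise.
168 does not divide 156, so no element of (Z/157Z)^× has order 168.

0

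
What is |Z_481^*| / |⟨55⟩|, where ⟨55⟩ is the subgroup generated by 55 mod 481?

ord(55) | φ(481) = φ(13·37) = (13−1)·(37−1) = 12·36 = 432 = 2^4 · 3^3.
Divisors of 432: 1, 2, 3, 4, 6, 8, 9, 12, 16, 18, 24, 27, 36, 48, 54, 72, 108, 144, 216, 432.
Evaluate successive powers at the divisors of 432:
55^1 ≡ 55 (mod 481)
55^2 ≡ 139 (mod 481)
55^3 ≡ 430 (mod 481)
55^4 ≡ 81 (mod 481)
55^6 ≡ 196 (mod 481)
55^8 ≡ 308 (mod 481)
55^9 ≡ 105 (mod 481)
55^12 ≡ 417 (mod 481)
55^16 ≡ 107 (mod 481)
55^18 ≡ 443 (mod 481)
55^24 ≡ 248 (mod 481)
55^27 ≡ 339 (mod 481)
55^36 ≡ 1 (mod 481) ✓
So ord_481(55) = 36, hence |⟨55⟩| = 36.
Index = |(Z/481Z)^×| / |⟨55⟩| = 432 / 36 = 12.

12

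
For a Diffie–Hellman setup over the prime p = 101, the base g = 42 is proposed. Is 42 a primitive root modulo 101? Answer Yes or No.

φ(101) = 101 − 1 = 100 = 2^2 · 5^2.
Test 42^(100/q) mod 101 for each prime factor q of 100:
42^50 ≡ 100 (mod 101)  [q = 2: ≢ 1 ✓]
42^20 ≡ 84 (mod 101)  [q = 5: ≢ 1 ✓]
None equal 1, so ord_101(42) = 100: 42 is a primitive root.

Yes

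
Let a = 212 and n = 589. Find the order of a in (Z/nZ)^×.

18

Since 212 ∈ (Z/589Z)^×, its order divides φ(589) = φ(19·31) = (19−1)·(31−1) = 18·30 = 540 = 2^2 · 3^3 · 5.
Divisors of 540: 1, 2, 3, 4, 5, 6, 9, 10, 12, 15, 18, 20, 27, 30, 36, 45, 54, 60, 90, 108, 135, 180, 270, 540.
Check 212^d mod 589 for each divisor in increasing order:
212^1 ≡ 212 (mod 589)
212^2 ≡ 180 (mod 589)
212^3 ≡ 464 (mod 589)
212^4 ≡ 5 (mod 589)
212^5 ≡ 471 (mod 589)
212^6 ≡ 311 (mod 589)
212^9 ≡ 588 (mod 589)
212^10 ≡ 377 (mod 589)
212^12 ≡ 125 (mod 589)
212^15 ≡ 278 (mod 589)
212^18 ≡ 1 (mod 589) ✓
So ord_589(212) = 18.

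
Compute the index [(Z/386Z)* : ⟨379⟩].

8

Since 379 ∈ (Z/386Z)^×, its order divides φ(386) = φ(2)·φ(193) = 1·192 = 192 = 2^6 · 3.
Divisors of 192: 1, 2, 3, 4, 6, 8, 12, 16, 24, 32, 48, 64, 96, 192.
Check 379^d mod 386 for each divisor in increasing order:
379^1 ≡ 379
379^2 ≡ 49
379^3 ≡ 43
379^4 ≡ 85
379^6 ≡ 305
379^8 ≡ 277
379^12 ≡ 385
379^16 ≡ 301
379^24 ≡ 1
So ord_386(379) = 24, hence |⟨379⟩| = 24.
[(Z/386Z)^× : ⟨379⟩] = 192/24 = 8.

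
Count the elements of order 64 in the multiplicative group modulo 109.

0

φ(109) = 109 − 1 = 108 = 2^2 · 3^3.
Since (Z/109Z)^× is cyclic of order 108, the number of elements of order d is φ(d) when d | 108 and 0 otherwise.
Since 64 ∤ 108, the count is 0.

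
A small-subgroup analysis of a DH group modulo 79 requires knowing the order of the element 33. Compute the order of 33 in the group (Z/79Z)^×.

26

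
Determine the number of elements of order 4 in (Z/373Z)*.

2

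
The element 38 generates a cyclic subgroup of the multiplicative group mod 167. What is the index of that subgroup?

2

Since 38 ∈ (Z/167Z)^×, its order divides φ(167) = 167 − 1 = 166 = 2 · 83.
Divisors of 166: 1, 2, 83, 166.
Evaluate successive powers at the divisors of 166:
38^1 ≡ 38 (mod 167)
38^2 ≡ 108 (mod 167)
38^83 ≡ 1 (mod 167) ✓
So ord_167(38) = 83, hence |⟨38⟩| = 83.
Index = |(Z/167Z)^×| / |⟨38⟩| = 166 / 83 = 2.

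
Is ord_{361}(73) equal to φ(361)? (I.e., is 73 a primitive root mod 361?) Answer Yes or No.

No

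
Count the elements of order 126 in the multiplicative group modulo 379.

φ(379) = 379 − 1 = 378 = 2 · 3^3 · 7.
(Z/379Z)^× is cyclic (|G| = 378); a cyclic group of order m has exactly φ(d) elements of each order d | m, and none otherwise.
126 = 2 · 3^2 · 7 divides 378, and φ(126) = 36.

36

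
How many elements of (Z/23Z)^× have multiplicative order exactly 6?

0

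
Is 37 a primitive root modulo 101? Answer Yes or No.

No

φ(101) = 101 − 1 = 100 = 2^2 · 5^2.
An element g generates (Z/101Z)^× iff g^(100/q) ≢ 1 (mod 101) for each prime q ∈ {2, 5}.
37^50 ≡ 1 (mod 101)  [q = 2: ≡ 1 ✗]
37^20 ≡ 95 (mod 101)  [q = 5: ≢ 1 ✓]
37^50 ≡ 1 shows ord(37) | 50, strictly less than φ(101); not a primitive root.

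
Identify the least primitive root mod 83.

2

φ(83) = 83 − 1 = 82 = 2 · 41.
Test candidates g = 2, 3, … against the prime factors q ∈ {2, 41} of φ(83): g is a generator iff g^(82/q) ≢ 1 for every such q.
g = 2: 2^41 ≡ 82; 2^2 ≡ 4 — none is 1, so 2 is a primitive root.
The smallest primitive root modulo 83 is 2.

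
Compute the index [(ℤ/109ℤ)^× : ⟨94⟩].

2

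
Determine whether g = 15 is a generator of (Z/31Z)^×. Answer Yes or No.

No

φ(31) = 31 − 1 = 30 = 2 · 3 · 5.
15 is a primitive root mod 31 iff 15^(φ(31)/q) ≢ 1 for every prime q | φ(31), i.e. q ∈ {2, 3, 5}.
15^15 ≡ 30 (mod 31)  [q = 2: ≢ 1 ✓]
15^10 ≡ 1 (mod 31)  [q = 3: ≡ 1 ✗]
15^6 ≡ 16 (mod 31)  [q = 5: ≢ 1 ✓]
Since 15^10 ≡ 1, the order of 15 divides 10 < 30, so 15 is not a primitive root.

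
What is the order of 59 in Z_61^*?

ord(59) | φ(61) = 61 − 1 = 60 = 2^2 · 3 · 5.
Divisors of 60: 1, 2, 3, 4, 5, 6, 10, 12, 15, 20, 30, 60.
Evaluate successive powers at the divisors of 60:
59^1 ≡ 59 (mod 61)
59^2 ≡ 4 (mod 61)
59^3 ≡ 53 (mod 61)
59^4 ≡ 16 (mod 61)
59^5 ≡ 29 (mod 61)
59^6 ≡ 3 (mod 61)
59^10 ≡ 48 (mod 61)
59^12 ≡ 9 (mod 61)
59^15 ≡ 50 (mod 61)
59^20 ≡ 47 (mod 61)
59^30 ≡ 60 (mod 61)
59^60 ≡ 1 (mod 61) ✓
So ord_61(59) = 60.

60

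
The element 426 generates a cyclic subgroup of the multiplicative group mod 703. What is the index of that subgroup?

ord(426) | φ(703) = φ(19·37) = (19−1)·(37−1) = 18·36 = 648 = 2^3 · 3^4.
Divisors of 648: 1, 2, 3, 4, 6, 8, 9, 12, 18, 24, 27, 36, 54, 72, 81, 108, 162, 216, 324, 648.
Compute 426^d (mod 703) for the divisors d until we hit 1:
426^1 ≡ 426 (mod 703)
426^2 ≡ 102 (mod 703)
426^3 ≡ 569 (mod 703)
426^4 ≡ 562 (mod 703)
426^6 ≡ 381 (mod 703)
426^8 ≡ 197 (mod 703)
426^9 ≡ 265 (mod 703)
426^12 ≡ 343 (mod 703)
426^18 ≡ 628 (mod 703)
426^24 ≡ 248 (mod 703)
426^27 ≡ 512 (mod 703)
426^36 ≡ 1 (mod 703) ✓
The order of 426 is 36, so the subgroup it generates has 36 elements.
Index = |(Z/703Z)^×| / |⟨426⟩| = 648 / 36 = 18.

18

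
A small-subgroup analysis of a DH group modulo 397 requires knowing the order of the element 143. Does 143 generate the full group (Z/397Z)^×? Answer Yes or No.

Yes

φ(397) = 397 − 1 = 396 = 2^2 · 3^2 · 11.
143 is a primitive root mod 397 iff 143^(φ(397)/q) ≢ 1 for every prime q | φ(397), i.e. q ∈ {2, 3, 11}.
143^198 ≡ 396 (mod 397)  [q = 2: ≢ 1 ✓]
143^132 ≡ 362 (mod 397)  [q = 3: ≢ 1 ✓]
143^36 ≡ 256 (mod 397)  [q = 11: ≢ 1 ✓]
Every test exponent gives a nontrivial residue, hence 143 generates the full group.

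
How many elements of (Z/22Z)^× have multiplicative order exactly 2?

1

φ(22) = φ(2)·φ(11) = 1·10 = 10 = 2 · 5.
(Z/22Z)^× is cyclic (|G| = 10); a cyclic group of order m has exactly φ(d) elements of each order d | m, and none otherwise.
2 | 10, and φ(2) = 2 − 1 = 1.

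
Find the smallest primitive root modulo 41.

φ(41) = 41 − 1 = 40 = 2^3 · 5.
g is a primitive root iff g^(40/q) ≢ 1 (mod 41) for each prime q ∈ {2, 5}.
g = 2: 2^20 ≡ 1 — hits 1, so not a primitive root.
g = 3: 3^20 ≡ 40; 3^8 ≡ 1 — hits 1, so not a primitive root.
g = 4: 4^20 ≡ 1 — hits 1, so not a primitive root.
g = 5: 5^20 ≡ 1 — hits 1, so not a primitive root.
g = 6: 6^20 ≡ 40; 6^8 ≡ 10 — none is 1, so 6 is a primitive root.
Hence the least primitive root of 41 is 6.

6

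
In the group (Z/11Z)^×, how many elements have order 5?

φ(11) = 11 − 1 = 10 = 2 · 5.
Since (Z/11Z)^× is cyclic of order 10, the number of elements of order d is φ(d) when d | 10 and 0 otherwise.
5 | 10, and φ(5) = 5 − 1 = 4.

4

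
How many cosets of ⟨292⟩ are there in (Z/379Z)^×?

7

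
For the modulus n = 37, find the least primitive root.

φ(37) = 37 − 1 = 36 = 2^2 · 3^2.
Test candidates g = 2, 3, … against the prime factors q ∈ {2, 3} of φ(37): g is a generator iff g^(36/q) ≢ 1 for every such q.
g = 2: 2^18 ≡ 36; 2^12 ≡ 26 — none is 1, so 2 is a primitive root.
Hence the least primitive root of 37 is 2.

2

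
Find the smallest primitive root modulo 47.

5

φ(47) = 47 − 1 = 46 = 2 · 23.
Test candidates g = 2, 3, … against the prime factors q ∈ {2, 23} of φ(47): g is a generator iff g^(46/q) ≢ 1 for every such q.
g = 2: 2^23 ≡ 1 — hits 1, so not a primitive root.
g = 3: 3^23 ≡ 1 — hits 1, so not a primitive root.
g = 4: 4^23 ≡ 1 — hits 1, so not a primitive root.
g = 5: 5^23 ≡ 46; 5^2 ≡ 25 — none is 1, so 5 is a primitive root.
The smallest primitive root modulo 47 is 5.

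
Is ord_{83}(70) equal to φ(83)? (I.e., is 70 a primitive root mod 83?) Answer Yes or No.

φ(83) = 83 − 1 = 82 = 2 · 41.
It suffices to check that the order of 70 is not a proper divisor of 82: compute 70^(82/q) for q ∈ {2, 41}.
70^41 ≡ 1 (mod 83)  [q = 2: ≡ 1 ✗]
70^2 ≡ 3 (mod 83)  [q = 41: ≢ 1 ✓]
70^41 ≡ 1 shows ord(70) | 41, strictly less than φ(83); not a primitive root.

No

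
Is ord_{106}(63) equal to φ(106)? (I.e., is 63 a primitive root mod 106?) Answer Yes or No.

No

φ(106) = φ(2)·φ(53) = 1·52 = 52 = 2^2 · 13.
63 is a primitive root mod 106 iff 63^(φ(106)/q) ≢ 1 for every prime q | φ(106), i.e. q ∈ {2, 13}.
63^26 ≡ 1 (mod 106)  [q = 2: ≡ 1 ✗]
63^4 ≡ 89 (mod 106)  [q = 13: ≢ 1 ✓]
The check at q = 2 fails, so 63 generates a proper subgroup.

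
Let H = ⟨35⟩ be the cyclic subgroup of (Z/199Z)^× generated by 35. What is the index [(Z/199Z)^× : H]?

2

The order of 35 must divide φ(199) = 199 − 1 = 198 = 2 · 3^2 · 11.
Divisors of 198: 1, 2, 3, 6, 9, 11, 18, 22, 33, 66, 99, 198.
Evaluate successive powers at the divisors of 198:
35^1 ≡ 35 (mod 199)
35^2 ≡ 31 (mod 199)
35^3 ≡ 90 (mod 199)
35^6 ≡ 140 (mod 199)
35^9 ≡ 63 (mod 199)
35^11 ≡ 162 (mod 199)
35^18 ≡ 188 (mod 199)
35^22 ≡ 175 (mod 199)
35^33 ≡ 92 (mod 199)
35^66 ≡ 106 (mod 199)
35^99 ≡ 1 (mod 199) ✓
The order of 35 is 99, so the subgroup it generates has 99 elements.
The index is φ(199) / ord(35) = 198 / 99 = 2.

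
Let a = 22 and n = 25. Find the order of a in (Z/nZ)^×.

20

Since 22 ∈ (Z/25Z)^×, its order divides φ(25) = φ(5^2) = 5·(5−1) = 20 = 2^2 · 5.
Divisors of 20: 1, 2, 4, 5, 10, 20.
Evaluate successive powers at the divisors of 20:
22^1 ≡ 22 (mod 25)
22^2 ≡ 9 (mod 25)
22^4 ≡ 6 (mod 25)
22^5 ≡ 7 (mod 25)
22^10 ≡ 24 (mod 25)
22^20 ≡ 1 (mod 25) ✓
Hence ord(22) = 20.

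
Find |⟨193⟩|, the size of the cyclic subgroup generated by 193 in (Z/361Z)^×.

342

By Lagrange's theorem, ord_361(193) divides φ(361) = φ(19^2) = 19·(19−1) = 342 = 2 · 3^2 · 19.
Divisors of 342: 1, 2, 3, 6, 9, 18, 19, 38, 57, 114, 171, 342.
Check 193^d mod 361 for each divisor in increasing order:
193^1 ≡ 193 (mod 361)
193^2 ≡ 66 (mod 361)
193^3 ≡ 103 (mod 361)
193^6 ≡ 140 (mod 361)
193^9 ≡ 341 (mod 361)
193^18 ≡ 39 (mod 361)
193^19 ≡ 307 (mod 361)
193^38 ≡ 28 (mod 361)
193^57 ≡ 293 (mod 361)
193^114 ≡ 292 (mod 361)
193^171 ≡ 360 (mod 361)
193^342 ≡ 1 (mod 361) ✓
The smallest such exponent is 342, so the order of 193 is 342.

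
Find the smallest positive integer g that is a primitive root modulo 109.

φ(109) = 109 − 1 = 108 = 2^2 · 3^3.
Test candidates g = 2, 3, … against the prime factors q ∈ {2, 3} of φ(109): g is a generator iff g^(108/q) ≢ 1 for every such q.
g = 2: 2^54 ≡ 108; 2^36 ≡ 1 — hits 1, so not a primitive root.
g = 3: 3^54 ≡ 1 — hits 1, so not a primitive root.
g = 4: 4^54 ≡ 1 — hits 1, so not a primitive root.
g = 5: 5^54 ≡ 1 — hits 1, so not a primitive root.
g = 6: 6^54 ≡ 108; 6^36 ≡ 63 — none is 1, so 6 is a primitive root.
The smallest primitive root modulo 109 is 6.

6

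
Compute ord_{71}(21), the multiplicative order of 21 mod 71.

Since 21 ∈ (Z/71Z)^×, its order divides φ(71) = 71 − 1 = 70 = 2 · 5 · 7.
Divisors of 70: 1, 2, 5, 7, 10, 14, 35, 70.
Compute 21^d (mod 71) for the divisors d until we hit 1:
21^1 ≡ 21
21^2 ≡ 15
21^5 ≡ 39
21^7 ≡ 17
21^10 ≡ 30
21^14 ≡ 5
21^35 ≡ 70
21^70 ≡ 1
Hence ord(21) = 70.

70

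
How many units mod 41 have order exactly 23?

φ(41) = 41 − 1 = 40 = 2^3 · 5.
Since (Z/41Z)^× is cyclic of order 40, the number of elements of order d is φ(d) when d | 40 and 0 otherwise.
Here 40 is not a multiple of 23, so there are no elements of order 23.

0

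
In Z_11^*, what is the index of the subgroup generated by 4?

2

Since 4 ∈ (Z/11Z)^×, its order divides φ(11) = 11 − 1 = 10 = 2 · 5.
Divisors of 10: 1, 2, 5, 10.
Evaluate successive powers at the divisors of 10:
4^1 ≡ 4 (mod 11)
4^2 ≡ 5 (mod 11)
4^5 ≡ 1 (mod 11) ✓
Thus |⟨4⟩| = ord(4) = 5.
Index = |(Z/11Z)^×| / |⟨4⟩| = 10 / 5 = 2.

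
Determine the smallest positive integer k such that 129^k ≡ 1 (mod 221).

16

Since 129 ∈ (Z/221Z)^×, its order divides φ(221) = φ(13·17) = (13−1)·(17−1) = 12·16 = 192 = 2^6 · 3.
Divisors of 192: 1, 2, 3, 4, 6, 8, 12, 16, 24, 32, 48, 64, 96, 192.
Compute 129^d (mod 221) for the divisors d until we hit 1:
129^1 ≡ 129
129^2 ≡ 66
129^3 ≡ 116
129^4 ≡ 157
129^6 ≡ 196
129^8 ≡ 118
129^12 ≡ 183
129^16 ≡ 1
The smallest such exponent is 16, so the order of 129 is 16.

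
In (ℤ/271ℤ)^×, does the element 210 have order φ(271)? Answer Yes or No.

φ(271) = 271 − 1 = 270 = 2 · 3^3 · 5.
210 is a primitive root mod 271 iff 210^(φ(271)/q) ≢ 1 for every prime q | φ(271), i.e. q ∈ {2, 3, 5}.
210^135 ≡ 270 (mod 271)  [q = 2: ≢ 1 ✓]
210^90 ≡ 242 (mod 271)  [q = 3: ≢ 1 ✓]
210^54 ≡ 187 (mod 271)  [q = 5: ≢ 1 ✓]
None equal 1, so ord_271(210) = 270: 210 is a primitive root.

Yes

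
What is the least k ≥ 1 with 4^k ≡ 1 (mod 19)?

ord(4) | φ(19) = 19 − 1 = 18 = 2 · 3^2.
Divisors of 18: 1, 2, 3, 6, 9, 18.
Check 4^d mod 19 for each divisor in increasing order:
4^1 ≡ 4
4^2 ≡ 16
4^3 ≡ 7
4^6 ≡ 11
4^9 ≡ 1
The smallest such exponent is 9, so the order of 4 is 9.

9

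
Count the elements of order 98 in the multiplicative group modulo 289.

0

φ(289) = φ(17^2) = 17·(17−1) = 272 = 2^4 · 17.
In a cyclic group of order 272, there are φ(d) elements of order d for each divisor d of 272, and zero for non-divisors.
Here 272 is not a multiple of 98, so there are no elements of order 98.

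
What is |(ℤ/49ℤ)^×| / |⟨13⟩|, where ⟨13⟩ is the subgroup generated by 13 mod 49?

3

Since 13 ∈ (Z/49Z)^×, its order divides φ(49) = φ(7^2) = 7·(7−1) = 42 = 2 · 3 · 7.
Divisors of 42: 1, 2, 3, 6, 7, 14, 21, 42.
Compute 13^d (mod 49) for the divisors d until we hit 1:
13^1 ≡ 13 (mod 49)
13^2 ≡ 22 (mod 49)
13^3 ≡ 41 (mod 49)
13^6 ≡ 15 (mod 49)
13^7 ≡ 48 (mod 49)
13^14 ≡ 1 (mod 49) ✓
Thus |⟨13⟩| = ord(13) = 14.
The index is φ(49) / ord(13) = 42 / 14 = 3.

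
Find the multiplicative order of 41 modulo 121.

110

By Lagrange's theorem, ord_121(41) divides φ(121) = φ(11^2) = 11·(11−1) = 110 = 2 · 5 · 11.
Divisors of 110: 1, 2, 5, 10, 11, 22, 55, 110.
Compute 41^d (mod 121) for the divisors d until we hit 1:
41^1 ≡ 41
41^2 ≡ 108
41^5 ≡ 32
41^10 ≡ 56
41^11 ≡ 118
41^22 ≡ 9
41^55 ≡ 120
41^110 ≡ 1
Therefore the multiplicative order of 41 modulo 121 is 110.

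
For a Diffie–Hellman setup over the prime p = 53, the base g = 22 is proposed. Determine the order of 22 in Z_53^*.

52

By Lagrange's theorem, ord_53(22) divides φ(53) = 53 − 1 = 52 = 2^2 · 13.
Divisors of 52: 1, 2, 4, 13, 26, 52.
Check 22^d mod 53 for each divisor in increasing order:
22^1 ≡ 22 (mod 53)
22^2 ≡ 7 (mod 53)
22^4 ≡ 49 (mod 53)
22^13 ≡ 23 (mod 53)
22^26 ≡ 52 (mod 53)
22^52 ≡ 1 (mod 53) ✓
Hence ord(22) = 52.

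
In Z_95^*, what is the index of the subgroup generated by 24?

4

Since 24 ∈ (Z/95Z)^×, its order divides φ(95) = φ(5·19) = (5−1)·(19−1) = 4·18 = 72 = 2^3 · 3^2.
Divisors of 72: 1, 2, 3, 4, 6, 8, 9, 12, 18, 24, 36, 72.
Evaluate successive powers at the divisors of 72:
24^1 ≡ 24 (mod 95)
24^2 ≡ 6 (mod 95)
24^3 ≡ 49 (mod 95)
24^4 ≡ 36 (mod 95)
24^6 ≡ 26 (mod 95)
24^8 ≡ 61 (mod 95)
24^9 ≡ 39 (mod 95)
24^12 ≡ 11 (mod 95)
24^18 ≡ 1 (mod 95) ✓
So ord_95(24) = 18, hence |⟨24⟩| = 18.
The index is φ(95) / ord(24) = 72 / 18 = 4.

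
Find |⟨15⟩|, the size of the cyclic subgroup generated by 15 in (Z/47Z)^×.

46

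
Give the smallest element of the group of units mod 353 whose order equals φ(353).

φ(353) = 353 − 1 = 352 = 2^5 · 11.
Test candidates g = 2, 3, … against the prime factors q ∈ {2, 11} of φ(353): g is a generator iff g^(352/q) ≢ 1 for every such q.
g = 2: 2^176 ≡ 1 — hits 1, so not a primitive root.
g = 3: 3^176 ≡ 352; 3^32 ≡ 140 — none is 1, so 3 is a primitive root.
So 3 is the smallest generator of (Z/353Z)^×.

3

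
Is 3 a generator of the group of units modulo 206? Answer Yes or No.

No

φ(206) = φ(2)·φ(103) = 1·102 = 102 = 2 · 3 · 17.
Test 3^(102/q) mod 206 for each prime factor q of 102:
3^51 ≡ 205 (mod 206)  [q = 2: ≢ 1 ✓]
3^34 ≡ 1 (mod 206)  [q = 3: ≡ 1 ✗]
3^6 ≡ 111 (mod 206)  [q = 17: ≢ 1 ✓]
The check at q = 3 fails, so 3 generates a proper subgroup.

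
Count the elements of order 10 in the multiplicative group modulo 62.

4

φ(62) = φ(2)·φ(31) = 1·30 = 30 = 2 · 3 · 5.
(Z/62Z)^× is cyclic (|G| = 30); a cyclic group of order m has exactly φ(d) elements of each order d | m, and none otherwise.
10 = 2 · 5 divides 30, and φ(10) = 4.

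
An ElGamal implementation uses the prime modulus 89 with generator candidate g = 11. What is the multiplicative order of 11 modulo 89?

The order of 11 must divide φ(89) = 89 − 1 = 88 = 2^3 · 11.
Divisors of 88: 1, 2, 4, 8, 11, 22, 44, 88.
Test each divisor d:
11^1 ≡ 11 (mod 89)
11^2 ≡ 32 (mod 89)
11^4 ≡ 45 (mod 89)
11^8 ≡ 67 (mod 89)
11^11 ≡ 88 (mod 89)
11^22 ≡ 1 (mod 89) ✓
Therefore the multiplicative order of 11 modulo 89 is 22.

22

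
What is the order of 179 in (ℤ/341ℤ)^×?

30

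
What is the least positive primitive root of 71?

7

φ(71) = 71 − 1 = 70 = 2 · 5 · 7.
g is a primitive root iff g^(70/q) ≢ 1 (mod 71) for each prime q ∈ {2, 5, 7}.
g = 2: 2^35 ≡ 1 — hits 1, so not a primitive root.
g = 3: 3^35 ≡ 1 — hits 1, so not a primitive root.
g = 4: 4^35 ≡ 1 — hits 1, so not a primitive root.
g = 5: 5^35 ≡ 1 — hits 1, so not a primitive root.
g = 6: 6^35 ≡ 1 — hits 1, so not a primitive root.
g = 7: 7^35 ≡ 70; 7^14 ≡ 54; 7^10 ≡ 45 — none is 1, so 7 is a primitive root.
Hence the least primitive root of 71 is 7.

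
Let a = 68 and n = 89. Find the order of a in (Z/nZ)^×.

44

The order of 68 must divide φ(89) = 89 − 1 = 88 = 2^3 · 11.
Divisors of 88: 1, 2, 4, 8, 11, 22, 44, 88.
Evaluate successive powers at the divisors of 88:
68^1 ≡ 68 (mod 89)
68^2 ≡ 85 (mod 89)
68^4 ≡ 16 (mod 89)
68^8 ≡ 78 (mod 89)
68^11 ≡ 55 (mod 89)
68^22 ≡ 88 (mod 89)
68^44 ≡ 1 (mod 89) ✓
Therefore the multiplicative order of 68 modulo 89 is 44.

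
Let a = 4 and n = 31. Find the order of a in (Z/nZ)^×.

Since 4 ∈ (Z/31Z)^×, its order divides φ(31) = 31 − 1 = 30 = 2 · 3 · 5.
Divisors of 30: 1, 2, 3, 5, 6, 10, 15, 30.
Check 4^d mod 31 for each divisor in increasing order:
4^1 ≡ 4
4^2 ≡ 16
4^3 ≡ 2
4^5 ≡ 1
Therefore the multiplicative order of 4 modulo 31 is 5.

5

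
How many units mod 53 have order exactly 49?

0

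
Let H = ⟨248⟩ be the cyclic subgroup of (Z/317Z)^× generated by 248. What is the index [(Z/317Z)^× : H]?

The order of 248 must divide φ(317) = 317 − 1 = 316 = 2^2 · 79.
Divisors of 316: 1, 2, 4, 79, 158, 316.
Evaluate successive powers at the divisors of 316:
248^1 ≡ 248
248^2 ≡ 6
248^4 ≡ 36
248^79 ≡ 114
248^158 ≡ 316
248^316 ≡ 1
Thus |⟨248⟩| = ord(248) = 316.
[(Z/317Z)^× : ⟨248⟩] = 316/316 = 1.

1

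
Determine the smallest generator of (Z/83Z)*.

2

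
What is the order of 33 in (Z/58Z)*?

14

By Lagrange's theorem, ord_58(33) divides φ(58) = φ(2)·φ(29) = 1·28 = 28 = 2^2 · 7.
Divisors of 28: 1, 2, 4, 7, 14, 28.
Evaluate successive powers at the divisors of 28:
33^1 ≡ 33
33^2 ≡ 45
33^4 ≡ 53
33^7 ≡ 57
33^14 ≡ 1
Hence ord(33) = 14.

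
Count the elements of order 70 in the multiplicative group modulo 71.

φ(71) = 71 − 1 = 70 = 2 · 5 · 7.
In a cyclic group of order 70, there are φ(d) elements of order d for each divisor d of 70, and zero for non-divisors.
70 = 2 · 5 · 7 divides 70, and φ(70) = 24.

24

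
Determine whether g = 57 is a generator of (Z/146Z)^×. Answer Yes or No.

φ(146) = φ(2)·φ(73) = 1·72 = 72 = 2^3 · 3^2.
An element g generates (Z/146Z)^× iff g^(72/q) ≢ 1 (mod 146) for each prime q ∈ {2, 3}.
57^36 ≡ 1 (mod 146)  [q = 2: ≡ 1 ✗]
57^24 ≡ 137 (mod 146)  [q = 3: ≢ 1 ✓]
The check at q = 2 fails, so 57 generates a proper subgroup.

No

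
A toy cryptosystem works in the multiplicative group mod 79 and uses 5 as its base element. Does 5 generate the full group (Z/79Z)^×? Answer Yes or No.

φ(79) = 79 − 1 = 78 = 2 · 3 · 13.
Test 5^(78/q) mod 79 for each prime factor q of 78:
5^39 ≡ 1 (mod 79)  [q = 2: ≡ 1 ✗]
5^26 ≡ 55 (mod 79)  [q = 3: ≢ 1 ✓]
5^6 ≡ 62 (mod 79)  [q = 13: ≢ 1 ✓]
5^39 ≡ 1 shows ord(5) | 39, strictly less than φ(79); not a primitive root.

No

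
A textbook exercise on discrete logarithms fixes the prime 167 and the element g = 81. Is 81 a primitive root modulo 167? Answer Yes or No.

No

φ(167) = 167 − 1 = 166 = 2 · 83.
It suffices to check that the order of 81 is not a proper divisor of 166: compute 81^(166/q) for q ∈ {2, 83}.
81^83 ≡ 1 (mod 167)  [q = 2: ≡ 1 ✗]
81^2 ≡ 48 (mod 167)  [q = 83: ≢ 1 ✓]
Since 81^83 ≡ 1, the order of 81 divides 83 < 166, so 81 is not a primitive root.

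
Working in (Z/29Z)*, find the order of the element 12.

ord(12) | φ(29) = 29 − 1 = 28 = 2^2 · 7.
Divisors of 28: 1, 2, 4, 7, 14, 28.
Check 12^d mod 29 for each divisor in increasing order:
12^1 ≡ 12 (mod 29)
12^2 ≡ 28 (mod 29)
12^4 ≡ 1 (mod 29) ✓
Hence ord(12) = 4.

4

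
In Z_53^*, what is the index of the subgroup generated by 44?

4

ord(44) | φ(53) = 53 − 1 = 52 = 2^2 · 13.
Divisors of 52: 1, 2, 4, 13, 26, 52.
Check 44^d mod 53 for each divisor in increasing order:
44^1 ≡ 44 (mod 53)
44^2 ≡ 28 (mod 53)
44^4 ≡ 42 (mod 53)
44^13 ≡ 1 (mod 53) ✓
So ord_53(44) = 13, hence |⟨44⟩| = 13.
[(Z/53Z)^× : ⟨44⟩] = 52/13 = 4.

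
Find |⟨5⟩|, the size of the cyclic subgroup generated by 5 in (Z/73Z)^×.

72

Since 5 ∈ (Z/73Z)^×, its order divides φ(73) = 73 − 1 = 72 = 2^3 · 3^2.
Divisors of 72: 1, 2, 3, 4, 6, 8, 9, 12, 18, 24, 36, 72.
Test each divisor d:
5^1 ≡ 5
5^2 ≡ 25
5^3 ≡ 52
5^4 ≡ 41
5^6 ≡ 3
5^8 ≡ 2
5^9 ≡ 10
5^12 ≡ 9
5^18 ≡ 27
5^24 ≡ 8
5^36 ≡ 72
5^72 ≡ 1
Therefore the multiplicative order of 5 modulo 73 is 72.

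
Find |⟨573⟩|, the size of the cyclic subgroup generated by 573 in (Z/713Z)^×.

110

Since 573 ∈ (Z/713Z)^×, its order divides φ(713) = φ(23·31) = (23−1)·(31−1) = 22·30 = 660 = 2^2 · 3 · 5 · 11.
Divisors of 660: 1, 2, 3, 4, 5, 6, 10, 11, 12, 15, 20, 22, 30, 33, 44, 55, 60, 66, 110, 132, 165, 220, 330, 660.
Check 573^d mod 713 for each divisor in increasing order:
573^1 ≡ 573 (mod 713)
573^2 ≡ 349 (mod 713)
573^3 ≡ 337 (mod 713)
573^4 ≡ 591 (mod 713)
573^5 ≡ 681 (mod 713)
573^6 ≡ 202 (mod 713)
573^10 ≡ 311 (mod 713)
573^11 ≡ 666 (mod 713)
573^12 ≡ 163 (mod 713)
573^15 ≡ 30 (mod 713)
573^20 ≡ 466 (mod 713)
573^22 ≡ 70 (mod 713)
573^30 ≡ 187 (mod 713)
573^33 ≡ 275 (mod 713)
573^44 ≡ 622 (mod 713)
573^55 ≡ 712 (mod 713)
573^60 ≡ 32 (mod 713)
573^66 ≡ 47 (mod 713)
573^110 ≡ 1 (mod 713) ✓
Hence ord(573) = 110.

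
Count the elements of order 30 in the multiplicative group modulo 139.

φ(139) = 139 − 1 = 138 = 2 · 3 · 23.
Since (Z/139Z)^× is cyclic of order 138, the number of elements of order d is φ(d) when d | 138 and 0 otherwise.
Here 138 is not a multiple of 30, so there are no elements of order 30.

0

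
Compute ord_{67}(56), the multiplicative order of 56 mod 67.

The order of 56 must divide φ(67) = 67 − 1 = 66 = 2 · 3 · 11.
Divisors of 66: 1, 2, 3, 6, 11, 22, 33, 66.
Compute 56^d (mod 67) for the divisors d until we hit 1:
56^1 ≡ 56 (mod 67)
56^2 ≡ 54 (mod 67)
56^3 ≡ 9 (mod 67)
56^6 ≡ 14 (mod 67)
56^11 ≡ 37 (mod 67)
56^22 ≡ 29 (mod 67)
56^33 ≡ 1 (mod 67) ✓
Hence ord(56) = 33.

33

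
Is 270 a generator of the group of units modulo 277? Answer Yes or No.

No

φ(277) = 277 − 1 = 276 = 2^2 · 3 · 23.
Test 270^(276/q) mod 277 for each prime factor q of 276:
270^138 ≡ 1 (mod 277)  [q = 2: ≡ 1 ✗]
270^92 ≡ 116 (mod 277)  [q = 3: ≢ 1 ✓]
270^12 ≡ 236 (mod 277)  [q = 23: ≢ 1 ✓]
The check at q = 2 fails, so 270 generates a proper subgroup.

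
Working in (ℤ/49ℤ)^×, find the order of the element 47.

The order of 47 must divide φ(49) = φ(7^2) = 7·(7−1) = 42 = 2 · 3 · 7.
Divisors of 42: 1, 2, 3, 6, 7, 14, 21, 42.
Evaluate successive powers at the divisors of 42:
47^1 ≡ 47
47^2 ≡ 4
47^3 ≡ 41
47^6 ≡ 15
47^7 ≡ 19
47^14 ≡ 18
47^21 ≡ 48
47^42 ≡ 1
Hence ord(47) = 42.

42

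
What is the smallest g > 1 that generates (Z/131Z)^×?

2

φ(131) = 131 − 1 = 130 = 2 · 5 · 13.
Test candidates g = 2, 3, … against the prime factors q ∈ {2, 5, 13} of φ(131): g is a generator iff g^(130/q) ≢ 1 for every such q.
g = 2: 2^65 ≡ 130; 2^26 ≡ 53; 2^10 ≡ 107 — none is 1, so 2 is a primitive root.
The smallest primitive root modulo 131 is 2.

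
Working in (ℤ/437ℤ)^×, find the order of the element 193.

198

ord(193) | φ(437) = φ(19·23) = (19−1)·(23−1) = 18·22 = 396 = 2^2 · 3^2 · 11.
Divisors of 396: 1, 2, 3, 4, 6, 9, 11, 12, 18, 22, 33, 36, 44, 66, 99, 132, 198, 396.
Evaluate successive powers at the divisors of 396:
193^1 ≡ 193 (mod 437)
193^2 ≡ 104 (mod 437)
193^3 ≡ 407 (mod 437)
193^4 ≡ 328 (mod 437)
193^6 ≡ 26 (mod 437)
193^9 ≡ 94 (mod 437)
193^11 ≡ 162 (mod 437)
193^12 ≡ 239 (mod 437)
193^18 ≡ 96 (mod 437)
193^22 ≡ 24 (mod 437)
193^33 ≡ 392 (mod 437)
193^36 ≡ 39 (mod 437)
193^44 ≡ 139 (mod 437)
193^66 ≡ 277 (mod 437)
193^99 ≡ 208 (mod 437)
193^132 ≡ 254 (mod 437)
193^198 ≡ 1 (mod 437) ✓
So ord_437(193) = 198.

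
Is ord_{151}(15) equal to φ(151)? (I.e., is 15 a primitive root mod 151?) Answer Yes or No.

φ(151) = 151 − 1 = 150 = 2 · 3 · 5^2.
15 is a primitive root mod 151 iff 15^(φ(151)/q) ≢ 1 for every prime q | φ(151), i.e. q ∈ {2, 3, 5}.
15^75 ≡ 150 (mod 151)  [q = 2: ≢ 1 ✓]
15^50 ≡ 32 (mod 151)  [q = 3: ≢ 1 ✓]
15^30 ≡ 19 (mod 151)  [q = 5: ≢ 1 ✓]
All checks pass, so 15 has order 150 and is a primitive root modulo 151.

Yes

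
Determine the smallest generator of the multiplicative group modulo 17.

3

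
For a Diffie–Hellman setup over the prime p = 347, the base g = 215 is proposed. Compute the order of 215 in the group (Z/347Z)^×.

346

The order of 215 must divide φ(347) = 347 − 1 = 346 = 2 · 173.
Divisors of 346: 1, 2, 173, 346.
Check 215^d mod 347 for each divisor in increasing order:
215^1 ≡ 215 (mod 347)
215^2 ≡ 74 (mod 347)
215^173 ≡ 346 (mod 347)
215^346 ≡ 1 (mod 347) ✓
The smallest such exponent is 346, so the order of 215 is 346.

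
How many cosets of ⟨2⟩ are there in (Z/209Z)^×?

Since 2 ∈ (Z/209Z)^×, its order divides φ(209) = φ(11·19) = (11−1)·(19−1) = 10·18 = 180 = 2^2 · 3^2 · 5.
Divisors of 180: 1, 2, 3, 4, 5, 6, 9, 10, 12, 15, 18, 20, 30, 36, 45, 60, 90, 180.
Test each divisor d:
2^1 ≡ 2 (mod 209)
2^2 ≡ 4 (mod 209)
2^3 ≡ 8 (mod 209)
2^4 ≡ 16 (mod 209)
2^5 ≡ 32 (mod 209)
2^6 ≡ 64 (mod 209)
2^9 ≡ 94 (mod 209)
2^10 ≡ 188 (mod 209)
2^12 ≡ 125 (mod 209)
2^15 ≡ 164 (mod 209)
2^18 ≡ 58 (mod 209)
2^20 ≡ 23 (mod 209)
2^30 ≡ 144 (mod 209)
2^36 ≡ 20 (mod 209)
2^45 ≡ 208 (mod 209)
2^60 ≡ 45 (mod 209)
2^90 ≡ 1 (mod 209) ✓
So ord_209(2) = 90, hence |⟨2⟩| = 90.
Index = |(Z/209Z)^×| / |⟨2⟩| = 180 / 90 = 2.

2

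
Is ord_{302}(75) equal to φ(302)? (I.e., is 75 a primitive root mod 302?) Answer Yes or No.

φ(302) = φ(2)·φ(151) = 1·150 = 150 = 2 · 3 · 5^2.
It suffices to check that the order of 75 is not a proper divisor of 150: compute 75^(150/q) for q ∈ {2, 3, 5}.
75^75 ≡ 301 (mod 302)  [q = 2: ≢ 1 ✓]
75^50 ≡ 269 (mod 302)  [q = 3: ≢ 1 ✓]
75^30 ≡ 1 (mod 302)  [q = 5: ≡ 1 ✗]
75^30 ≡ 1 shows ord(75) | 30, strictly less than φ(302); not a primitive root.

No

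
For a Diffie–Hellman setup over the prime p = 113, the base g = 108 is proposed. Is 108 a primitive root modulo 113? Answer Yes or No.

Yes

φ(113) = 113 − 1 = 112 = 2^4 · 7.
An element g generates (Z/113Z)^× iff g^(112/q) ≢ 1 (mod 113) for each prime q ∈ {2, 7}.
108^56 ≡ 112 (mod 113)  [q = 2: ≢ 1 ✓]
108^16 ≡ 30 (mod 113)  [q = 7: ≢ 1 ✓]
Every test exponent gives a nontrivial residue, hence 108 generates the full group.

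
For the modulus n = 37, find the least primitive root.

2

φ(37) = 37 − 1 = 36 = 2^2 · 3^2.
g is a primitive root iff g^(36/q) ≢ 1 (mod 37) for each prime q ∈ {2, 3}.
g = 2: 2^18 ≡ 36; 2^12 ≡ 26 — none is 1, so 2 is a primitive root.
The smallest primitive root modulo 37 is 2.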